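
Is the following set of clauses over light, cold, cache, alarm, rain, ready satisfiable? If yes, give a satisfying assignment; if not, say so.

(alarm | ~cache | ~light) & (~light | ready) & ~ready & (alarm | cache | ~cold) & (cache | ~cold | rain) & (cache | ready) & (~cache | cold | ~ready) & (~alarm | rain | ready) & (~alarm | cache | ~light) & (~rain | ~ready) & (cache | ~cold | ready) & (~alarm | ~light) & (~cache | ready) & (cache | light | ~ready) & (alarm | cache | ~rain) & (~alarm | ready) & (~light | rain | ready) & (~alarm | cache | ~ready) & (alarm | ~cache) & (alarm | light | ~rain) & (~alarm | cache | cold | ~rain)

Case cache = True:
  (~ready) forces ready = False.
  Clause (~cache | ready) is falsified — contradiction.
Case cache = False:
  (~ready) forces ready = False.
  Clause (cache | ready) is falsified — contradiction.
Both cases fail, so the formula is unsatisfiable.

No satisfying assignment exists.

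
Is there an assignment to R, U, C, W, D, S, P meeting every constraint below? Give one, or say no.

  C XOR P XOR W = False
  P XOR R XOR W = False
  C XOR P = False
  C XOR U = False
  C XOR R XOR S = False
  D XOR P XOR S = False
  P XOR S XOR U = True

Adding constraints 1, 2, 3, 4, 5, 7 mod 2: every variable appears an even number of times on the left, so the left side is 0.
But the right sides sum to 1 (mod 2). 0 ≠ 1 — the system is inconsistent.

Unsatisfiable — no assignment works.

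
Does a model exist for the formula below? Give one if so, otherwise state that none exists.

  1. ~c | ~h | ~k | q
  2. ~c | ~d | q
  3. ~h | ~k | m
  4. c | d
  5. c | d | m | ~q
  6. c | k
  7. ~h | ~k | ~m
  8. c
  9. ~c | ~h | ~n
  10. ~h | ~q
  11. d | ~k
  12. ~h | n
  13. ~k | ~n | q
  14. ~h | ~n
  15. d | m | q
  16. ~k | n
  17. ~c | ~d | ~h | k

n = True, m = False, c = True, h = False, q = True, d = True, k = True

Unit clause (c) forces c = True.
Set n = True.
  then (~c | ~h | ~n) forces h = False.
Set m = False.
Try q = False:
  (~c | ~d | q) forces d = False.
  clause (d | m | q) is falsified — backtrack.
So q = True.
Set d = True.
Set k = True.
All clauses satisfied.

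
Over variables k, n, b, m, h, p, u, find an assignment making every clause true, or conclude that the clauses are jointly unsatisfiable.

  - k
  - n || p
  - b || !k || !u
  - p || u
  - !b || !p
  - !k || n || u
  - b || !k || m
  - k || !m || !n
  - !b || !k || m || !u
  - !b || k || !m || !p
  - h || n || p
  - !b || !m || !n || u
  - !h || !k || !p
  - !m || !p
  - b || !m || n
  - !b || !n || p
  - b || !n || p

Case b = True:
  (k) forces k = True.
  (!b || !p) forces p = False.
  (n || p) forces n = True.
  Clause (!b || !n || p) is falsified — contradiction.
Case b = False:
  (k) forces k = True.
  (b || !k || !u) forces u = False.
  (p || u) forces p = True.
  (!k || n || u) forces n = True.
  (b || !k || m) forces m = True.
  Clause (!m || !p) is falsified — contradiction.
Both cases fail, so the formula is unsatisfiable.

Unsatisfiable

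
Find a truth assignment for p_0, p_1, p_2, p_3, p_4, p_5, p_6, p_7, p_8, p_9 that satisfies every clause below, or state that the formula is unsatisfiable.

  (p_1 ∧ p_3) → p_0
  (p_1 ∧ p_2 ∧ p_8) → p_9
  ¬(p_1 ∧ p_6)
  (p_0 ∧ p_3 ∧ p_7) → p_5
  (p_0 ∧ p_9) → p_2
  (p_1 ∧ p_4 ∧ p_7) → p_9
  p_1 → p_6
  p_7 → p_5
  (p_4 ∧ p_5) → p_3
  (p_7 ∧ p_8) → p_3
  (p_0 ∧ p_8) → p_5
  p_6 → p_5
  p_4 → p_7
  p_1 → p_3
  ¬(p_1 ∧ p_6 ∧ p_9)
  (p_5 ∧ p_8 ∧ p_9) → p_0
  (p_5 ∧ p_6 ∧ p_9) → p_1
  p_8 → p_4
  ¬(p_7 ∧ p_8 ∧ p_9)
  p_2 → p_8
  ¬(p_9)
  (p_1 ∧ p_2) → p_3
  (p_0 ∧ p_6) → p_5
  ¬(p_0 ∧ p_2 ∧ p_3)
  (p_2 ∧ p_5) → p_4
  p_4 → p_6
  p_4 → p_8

p_0=T, p_1=F, p_2=F, p_3=F, p_4=F, p_5=T, p_6=T, p_7=F, p_8=F, p_9=F

Unit clause (¬p_9) forces p_9 = False.
Set p_0 = True.
Try p_1 = True:
  (¬p_1 ∨ p_3) forces p_3 = True.
  (¬p_0 ∨ ¬p_2 ∨ ¬p_3) forces p_2 = False.
  (¬p_1 ∨ ¬p_6) forces p_6 = False.
  clause (¬p_1 ∨ p_6) is falsified — backtrack.
So p_1 = False.
Set p_2 = False.
Set p_3 = False.
Try p_4 = True:
  (¬p_4 ∨ p_6) forces p_6 = True.
  (p_5 ∨ ¬p_6) forces p_5 = True.
  clause (p_3 ∨ ¬p_4 ∨ ¬p_5) is falsified — backtrack.
So p_4 = False.
  then (p_4 ∨ ¬p_8) forces p_8 = False.
Set p_5 = True.
Set p_6 = True.
Set p_7 = False.
All clauses satisfied.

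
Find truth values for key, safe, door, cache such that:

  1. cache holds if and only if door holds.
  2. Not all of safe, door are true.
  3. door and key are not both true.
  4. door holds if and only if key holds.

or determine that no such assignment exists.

key: False, safe: True, door: False, cache: False

  (1) cache=F, door=F — same ✓
  (2) {safe, door}: 1/2 true — not all ✓
  (3) door=F, key=F — not both ✓
  (4) door=F, key=F — same ✓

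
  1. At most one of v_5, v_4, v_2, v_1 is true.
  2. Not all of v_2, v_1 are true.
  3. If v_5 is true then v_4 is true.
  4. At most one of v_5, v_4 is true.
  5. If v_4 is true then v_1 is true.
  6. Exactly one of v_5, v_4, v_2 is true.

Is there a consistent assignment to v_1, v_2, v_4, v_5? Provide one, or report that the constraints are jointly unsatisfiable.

v_1 = False, v_2 = True, v_4 = False, v_5 = False

  (1) {v_5, v_4, v_2, v_1}: 1 true — at most one ✓
  (2) {v_2, v_1}: 1/2 true — not all ✓
  (3) v_5=F ⇒ v_4: vacuous ✓
  (4) {v_5, v_4}: 0 true — at most one ✓
  (5) v_4=F ⇒ v_1: vacuous ✓
  (6) {v_5, v_4, v_2}: 1 true — exactly one ✓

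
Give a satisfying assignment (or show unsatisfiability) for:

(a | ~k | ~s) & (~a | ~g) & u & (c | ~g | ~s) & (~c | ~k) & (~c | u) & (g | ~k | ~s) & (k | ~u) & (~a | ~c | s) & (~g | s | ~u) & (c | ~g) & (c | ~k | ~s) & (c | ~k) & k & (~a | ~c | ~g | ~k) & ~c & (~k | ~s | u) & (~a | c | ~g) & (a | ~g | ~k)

Case u = True:
  (k | ~u) forces k = True.
  (~c | ~k) forces c = False.
  Clause (c | ~k) is falsified — contradiction.
Case u = False:
  Clause (u) is falsified — contradiction.
Both cases fail, so the formula is unsatisfiable.

UNSATISFIABLE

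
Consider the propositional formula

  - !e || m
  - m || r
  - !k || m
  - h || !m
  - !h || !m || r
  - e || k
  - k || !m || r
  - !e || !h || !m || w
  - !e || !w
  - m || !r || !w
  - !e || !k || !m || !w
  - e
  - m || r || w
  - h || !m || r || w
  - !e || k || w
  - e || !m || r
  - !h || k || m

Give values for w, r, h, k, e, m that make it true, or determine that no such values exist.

Case w = True:
  (!e || !w) forces e = False.
  Clause (e) is falsified — contradiction.
Case w = False:
  (e) forces e = True.
  (!e || m) forces m = True.
  (h || !m) forces h = True.
  Clause (!e || !h || !m || w) is falsified — contradiction.
Both cases fail, so the formula is unsatisfiable.

The formula is unsatisfiable.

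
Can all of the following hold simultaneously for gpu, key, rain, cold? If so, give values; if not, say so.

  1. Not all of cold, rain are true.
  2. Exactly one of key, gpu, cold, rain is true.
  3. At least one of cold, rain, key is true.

gpu = False, key = False, rain = True, cold = False

  (1) {cold, rain}: 1/2 true — not all ✓
  (2) {key, gpu, cold, rain}: 1 true — exactly one ✓
  (3) {cold, rain, key}: 1 true — at least one ✓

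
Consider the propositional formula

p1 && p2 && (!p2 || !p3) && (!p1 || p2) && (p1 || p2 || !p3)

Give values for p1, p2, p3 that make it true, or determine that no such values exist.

Unit clause (p1) forces p1 = True.
Unit clause (p2) forces p2 = True.
In (!p2 || !p3) only !p3 is left, so p3 = False.
All clauses satisfied.

p1 = True, p2 = True, p3 = False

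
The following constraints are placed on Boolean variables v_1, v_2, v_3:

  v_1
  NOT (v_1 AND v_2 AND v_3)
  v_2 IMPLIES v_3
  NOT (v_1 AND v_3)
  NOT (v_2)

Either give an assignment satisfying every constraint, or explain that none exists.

Unit clause (NOT v_2) forces v_2 = False.
Unit clause (v_1) forces v_1 = True.
In (NOT v_1 OR NOT v_3) only NOT v_3 is left, so v_3 = False.
All clauses satisfied.

v_1=T, v_2=F, v_3=F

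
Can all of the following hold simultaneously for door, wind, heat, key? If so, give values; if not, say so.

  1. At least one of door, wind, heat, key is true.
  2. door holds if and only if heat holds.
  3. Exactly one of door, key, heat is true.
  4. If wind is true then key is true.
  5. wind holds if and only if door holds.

door = False, wind = False, heat = False, key = True

  (1) {door, wind, heat, key}: 1 true — at least one ✓
  (2) door=F, heat=F — same ✓
  (3) {door, key, heat}: 1 true — exactly one ✓
  (4) wind=F ⇒ key: vacuous ✓
  (5) wind=F, door=F — same ✓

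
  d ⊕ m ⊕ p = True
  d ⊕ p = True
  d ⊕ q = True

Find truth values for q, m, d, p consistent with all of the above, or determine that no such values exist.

q = False, m = False, d = True, p = False

d ⊕ m ⊕ p = T ⊕ F ⊕ F = True ✓
d ⊕ p = T ⊕ F = True ✓
d ⊕ q = T ⊕ F = True ✓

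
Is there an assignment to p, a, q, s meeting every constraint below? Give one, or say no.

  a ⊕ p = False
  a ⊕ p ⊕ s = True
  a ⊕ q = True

p = False, a = False, q = True, s = True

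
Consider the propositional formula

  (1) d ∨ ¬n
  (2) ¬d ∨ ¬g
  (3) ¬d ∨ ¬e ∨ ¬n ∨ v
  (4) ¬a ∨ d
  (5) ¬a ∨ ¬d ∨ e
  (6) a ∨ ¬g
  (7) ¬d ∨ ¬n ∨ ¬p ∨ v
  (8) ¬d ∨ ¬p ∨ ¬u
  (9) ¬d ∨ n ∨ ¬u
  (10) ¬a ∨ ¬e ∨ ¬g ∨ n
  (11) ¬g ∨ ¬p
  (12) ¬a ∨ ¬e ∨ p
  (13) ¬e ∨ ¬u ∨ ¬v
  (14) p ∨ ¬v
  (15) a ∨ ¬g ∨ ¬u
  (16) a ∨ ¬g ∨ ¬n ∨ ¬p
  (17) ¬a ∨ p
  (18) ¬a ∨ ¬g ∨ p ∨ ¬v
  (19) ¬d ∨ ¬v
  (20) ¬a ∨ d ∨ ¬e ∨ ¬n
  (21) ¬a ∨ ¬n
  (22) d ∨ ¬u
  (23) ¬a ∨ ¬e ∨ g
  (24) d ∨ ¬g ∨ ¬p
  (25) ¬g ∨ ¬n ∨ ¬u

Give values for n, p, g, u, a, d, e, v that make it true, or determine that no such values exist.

Set n = False.
Set p = False.
  then (p ∨ ¬v) forces v = False.
  then (¬a ∨ p) forces a = False.
  then (a ∨ ¬g) forces g = False.
Try u = True:
  (¬d ∨ n ∨ ¬u) forces d = False.
  clause (d ∨ ¬u) is falsified — backtrack.
So u = False.
Set d = False.
Set e = False.
All clauses satisfied.

n=F, p=F, g=F, u=F, a=F, d=F, e=F, v=F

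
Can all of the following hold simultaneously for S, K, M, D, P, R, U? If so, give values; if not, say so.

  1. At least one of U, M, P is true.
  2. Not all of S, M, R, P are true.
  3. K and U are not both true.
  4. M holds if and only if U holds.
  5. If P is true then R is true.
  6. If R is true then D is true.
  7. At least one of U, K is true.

S = False; K = False; M = True; D = True; P = True; R = True; U = True

  (1) {U, M, P}: 3 true — at least one ✓
  (2) {S, M, R, P}: 3/4 true — not all ✓
  (3) K=F, U=T — not both ✓
  (4) M=T, U=T — same ✓
  (5) P=T ⇒ R: T ✓
  (6) R=T ⇒ D: T ✓
  (7) {U, K}: 1 true — at least one ✓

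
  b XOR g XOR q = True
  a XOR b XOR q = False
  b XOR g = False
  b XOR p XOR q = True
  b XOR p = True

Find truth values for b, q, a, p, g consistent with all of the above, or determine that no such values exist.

Unsatisfiable — no assignment works.

Adding constraints 1, 3, 4, 5 mod 2: every variable appears an even number of times on the left, so the left side is 0.
But the right sides sum to 1 (mod 2). 0 ≠ 1 — the system is inconsistent.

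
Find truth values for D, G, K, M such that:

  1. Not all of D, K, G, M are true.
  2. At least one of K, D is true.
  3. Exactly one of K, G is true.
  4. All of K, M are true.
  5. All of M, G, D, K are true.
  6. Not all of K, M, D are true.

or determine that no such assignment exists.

Case G = True:
  (3) with G=T forces K = False.
  Constraint (4) is violated (K=F) — contradiction.
Case G = False:
  Constraint (5) is violated (G=F) — contradiction.
Both cases fail — unsatisfiable.

Unsatisfiable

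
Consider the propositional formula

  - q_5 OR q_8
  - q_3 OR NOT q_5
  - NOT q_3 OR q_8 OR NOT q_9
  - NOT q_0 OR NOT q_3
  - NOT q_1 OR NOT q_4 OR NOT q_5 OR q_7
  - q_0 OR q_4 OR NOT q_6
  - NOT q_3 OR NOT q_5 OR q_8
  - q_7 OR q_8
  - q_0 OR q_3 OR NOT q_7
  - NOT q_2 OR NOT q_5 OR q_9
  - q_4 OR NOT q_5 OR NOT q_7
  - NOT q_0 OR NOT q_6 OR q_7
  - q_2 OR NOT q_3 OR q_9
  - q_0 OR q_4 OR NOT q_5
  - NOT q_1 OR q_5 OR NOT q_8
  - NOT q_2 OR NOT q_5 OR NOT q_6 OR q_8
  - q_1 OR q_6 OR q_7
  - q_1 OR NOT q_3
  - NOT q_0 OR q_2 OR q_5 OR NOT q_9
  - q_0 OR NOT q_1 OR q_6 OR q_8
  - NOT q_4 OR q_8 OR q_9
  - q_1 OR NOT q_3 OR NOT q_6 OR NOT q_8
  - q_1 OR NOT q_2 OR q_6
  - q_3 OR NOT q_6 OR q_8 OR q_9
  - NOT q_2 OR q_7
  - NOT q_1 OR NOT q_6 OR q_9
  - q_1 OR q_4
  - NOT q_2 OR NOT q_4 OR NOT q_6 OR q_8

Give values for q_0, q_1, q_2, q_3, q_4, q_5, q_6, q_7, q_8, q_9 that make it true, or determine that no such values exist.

Set q_0 = False.
Set q_1 = True.
Set q_2 = True.
  then (NOT q_2 OR q_7) forces q_7 = True.
  then (q_0 OR q_3 OR NOT q_7) forces q_3 = True.
Try q_4 = False:
  (q_0 OR q_4 OR NOT q_6) forces q_6 = False.
  (q_4 OR NOT q_5 OR NOT q_7) forces q_5 = False.
  (q_5 OR q_8) forces q_8 = True.
  clause (NOT q_1 OR q_5 OR NOT q_8) is falsified — backtrack.
So q_4 = True.
Set q_5 = True.
  then (NOT q_3 OR NOT q_5 OR q_8) forces q_8 = True.
  then (NOT q_2 OR NOT q_5 OR q_9) forces q_9 = True.
Set q_6 = False.
All clauses satisfied.

q_0: False; q_1: True; q_2: True; q_3: True; q_4: True; q_5: True; q_6: False; q_7: True; q_8: True; q_9: True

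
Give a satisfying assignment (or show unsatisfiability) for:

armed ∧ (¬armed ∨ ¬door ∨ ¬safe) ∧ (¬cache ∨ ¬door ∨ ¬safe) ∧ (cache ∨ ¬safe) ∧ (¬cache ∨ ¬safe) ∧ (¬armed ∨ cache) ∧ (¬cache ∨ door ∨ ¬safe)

Unit clause (armed) forces armed = True.
In (¬armed ∨ cache) only cache is left, so cache = True.
In (¬cache ∨ ¬safe) only ¬safe is left, so safe = False.
Set door = True.
Check each clause:
  (armed): armed holds.
  (¬armed ∨ ¬door ∨ ¬safe): ¬safe holds.
  (¬cache ∨ ¬door ∨ ¬safe): ¬safe holds.
  (cache ∨ ¬safe): cache holds.
  (¬cache ∨ ¬safe): ¬safe holds.
  (¬armed ∨ cache): cache holds.
  (¬cache ∨ door ∨ ¬safe): door holds.
All clauses satisfied.

cache=T, door=T, armed=T, safe=F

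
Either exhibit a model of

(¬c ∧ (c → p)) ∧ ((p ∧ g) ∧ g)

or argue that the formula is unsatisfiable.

g=T, p=T, c=F

  ¬c ∧ (c → p) = True
    ¬c = True
    c → p = True
  (p ∧ g) ∧ g = True
    p ∧ g = True
Both conjuncts True, so the formula holds.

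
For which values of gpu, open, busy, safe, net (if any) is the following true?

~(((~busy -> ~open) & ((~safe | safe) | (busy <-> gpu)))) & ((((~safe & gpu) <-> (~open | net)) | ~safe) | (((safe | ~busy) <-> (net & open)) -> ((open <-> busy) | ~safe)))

gpu: True, open: True, busy: False, safe: False, net: False

  ~(((~busy -> ~open) & ((~safe | safe) | (busy <-> gpu)))) = True
    (~busy -> ~open) & ((~safe | safe) | (busy <-> gpu)) = False
      ~busy -> ~open = False
        ~busy = True
        ~open = False
      (~safe | safe) | (busy <-> gpu) = True
        ~safe | safe = True
          ~safe = True
        busy <-> gpu = False
  (((~safe & gpu) <-> (~open | net)) | ~safe) | (((safe | ~busy) <-> (net & open)) -> ((open <-> busy) | ~safe)) = True
    ((~safe & gpu) <-> (~open | net)) | ~safe = True
      (~safe & gpu) <-> (~open | net) = False
        ~safe & gpu = True
          ~safe = True
        ~open | net = False
          ~open = False
      ~safe = True
    ((safe | ~busy) <-> (net & open)) -> ((open <-> busy) | ~safe) = True
      (safe | ~busy) <-> (net & open) = False
        safe | ~busy = True
          ~busy = True
        net & open = False
      (open <-> busy) | ~safe = True
        open <-> busy = False
        ~safe = True
Both conjuncts True, so the formula holds.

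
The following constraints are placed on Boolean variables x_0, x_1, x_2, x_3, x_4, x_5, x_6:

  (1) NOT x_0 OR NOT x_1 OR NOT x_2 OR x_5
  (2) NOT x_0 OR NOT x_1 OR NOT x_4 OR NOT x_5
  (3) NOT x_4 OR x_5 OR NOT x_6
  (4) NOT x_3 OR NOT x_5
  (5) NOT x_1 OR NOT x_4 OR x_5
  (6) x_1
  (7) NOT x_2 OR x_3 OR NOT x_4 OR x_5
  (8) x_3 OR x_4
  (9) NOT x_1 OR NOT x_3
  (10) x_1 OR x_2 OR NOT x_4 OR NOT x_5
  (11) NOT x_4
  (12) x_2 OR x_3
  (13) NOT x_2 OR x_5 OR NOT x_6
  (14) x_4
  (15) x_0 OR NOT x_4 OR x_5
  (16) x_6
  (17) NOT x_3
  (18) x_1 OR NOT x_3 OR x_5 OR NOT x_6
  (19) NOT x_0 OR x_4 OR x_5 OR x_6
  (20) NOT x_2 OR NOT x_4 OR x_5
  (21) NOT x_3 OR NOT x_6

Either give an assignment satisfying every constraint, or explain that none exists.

UNSATISFIABLE

Case x_4 = True:
  Clause (NOT x_4) is falsified — contradiction.
Case x_4 = False:
  Clause (x_4) is falsified — contradiction.
Both cases fail, so the formula is unsatisfiable.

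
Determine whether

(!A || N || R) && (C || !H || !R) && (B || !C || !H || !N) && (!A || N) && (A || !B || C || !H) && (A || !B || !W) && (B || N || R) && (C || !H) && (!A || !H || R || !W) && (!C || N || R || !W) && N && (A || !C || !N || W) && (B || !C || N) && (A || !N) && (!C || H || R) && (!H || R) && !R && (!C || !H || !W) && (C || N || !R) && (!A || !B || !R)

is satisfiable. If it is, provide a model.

Unit clause (N) forces N = True.
In (A || !N) only A is left, so A = True.
Unit clause (!R) forces R = False.
In (!H || R) only !H is left, so H = False.
In (!C || H || R) only !C is left, so C = False.
Set W = False.
Set B = True.
All clauses satisfied.

W = False; H = False; C = False; A = True; N = True; R = False; B = True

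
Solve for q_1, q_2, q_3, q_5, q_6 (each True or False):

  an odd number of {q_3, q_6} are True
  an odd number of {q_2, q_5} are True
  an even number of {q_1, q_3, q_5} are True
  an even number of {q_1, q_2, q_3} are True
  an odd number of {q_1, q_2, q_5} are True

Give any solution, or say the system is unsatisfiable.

Unsatisfiable — no assignment works.

Adding constraints 2, 3, 4 mod 2: every variable appears an even number of times on the left, so the left side is 0.
But the right sides sum to 1 (mod 2). 0 ≠ 1 — the system is inconsistent.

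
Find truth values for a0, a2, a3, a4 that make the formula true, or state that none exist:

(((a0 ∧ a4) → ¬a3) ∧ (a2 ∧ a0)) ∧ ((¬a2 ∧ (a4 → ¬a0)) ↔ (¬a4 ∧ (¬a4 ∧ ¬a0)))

a0=T, a2=T, a3=F, a4=F

  ((a0 ∧ a4) → ¬a3) ∧ (a2 ∧ a0) = True
    (a0 ∧ a4) → ¬a3 = True
      a0 ∧ a4 = False
      ¬a3 = True
    a2 ∧ a0 = True
  (¬a2 ∧ (a4 → ¬a0)) ↔ (¬a4 ∧ (¬a4 ∧ ¬a0)) = True
    ¬a2 ∧ (a4 → ¬a0) = False
      ¬a2 = False
      a4 → ¬a0 = True
        ¬a0 = False
    ¬a4 ∧ (¬a4 ∧ ¬a0) = False
      ¬a4 = True
      ¬a4 ∧ ¬a0 = False
        ¬a4 = True
        ¬a0 = False
Both conjuncts True, so the formula holds.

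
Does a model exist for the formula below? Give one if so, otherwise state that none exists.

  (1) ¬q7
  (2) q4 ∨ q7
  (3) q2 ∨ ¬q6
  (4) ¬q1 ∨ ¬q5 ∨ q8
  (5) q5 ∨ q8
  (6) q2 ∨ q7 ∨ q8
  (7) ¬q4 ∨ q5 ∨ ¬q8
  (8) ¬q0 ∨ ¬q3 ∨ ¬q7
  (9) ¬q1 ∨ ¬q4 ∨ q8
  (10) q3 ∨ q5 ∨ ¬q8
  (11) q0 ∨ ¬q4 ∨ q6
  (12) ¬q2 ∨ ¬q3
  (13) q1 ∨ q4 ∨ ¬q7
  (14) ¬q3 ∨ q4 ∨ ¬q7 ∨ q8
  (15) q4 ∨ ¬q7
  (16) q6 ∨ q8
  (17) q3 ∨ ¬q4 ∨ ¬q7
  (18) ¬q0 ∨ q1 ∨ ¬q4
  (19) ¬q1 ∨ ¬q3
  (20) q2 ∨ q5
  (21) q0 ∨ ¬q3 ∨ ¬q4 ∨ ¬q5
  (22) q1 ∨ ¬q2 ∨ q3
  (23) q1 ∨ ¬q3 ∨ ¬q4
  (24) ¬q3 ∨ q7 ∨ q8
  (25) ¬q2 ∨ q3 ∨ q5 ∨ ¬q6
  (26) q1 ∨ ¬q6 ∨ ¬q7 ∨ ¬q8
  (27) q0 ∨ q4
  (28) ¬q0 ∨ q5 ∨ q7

Unit clause (¬q7) forces q7 = False.
In (q4 ∨ q7) only q4 is left, so q4 = True.
Set q0 = False.
  then (q0 ∨ ¬q4 ∨ q6) forces q6 = True.
  then (q2 ∨ ¬q6) forces q2 = True.
  then (¬q2 ∨ ¬q3) forces q3 = False.
  then (q1 ∨ ¬q2 ∨ q3) forces q1 = True.
  then (¬q2 ∨ q3 ∨ q5 ∨ ¬q6) forces q5 = True.
  then (¬q1 ∨ ¬q5 ∨ q8) forces q8 = True.
All clauses satisfied.

q0 = False, q1 = True, q2 = True, q3 = False, q4 = True, q5 = True, q6 = True, q7 = False, q8 = True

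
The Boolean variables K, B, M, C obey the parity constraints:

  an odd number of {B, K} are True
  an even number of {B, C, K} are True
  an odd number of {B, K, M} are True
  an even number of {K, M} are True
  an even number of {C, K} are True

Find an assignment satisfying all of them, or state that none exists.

Adding constraints 2, 3, 4, 5 mod 2: every variable appears an even number of times on the left, so the left side is 0.
But the right sides sum to 1 (mod 2). 0 ≠ 1 — the system is inconsistent.

No satisfying assignment exists.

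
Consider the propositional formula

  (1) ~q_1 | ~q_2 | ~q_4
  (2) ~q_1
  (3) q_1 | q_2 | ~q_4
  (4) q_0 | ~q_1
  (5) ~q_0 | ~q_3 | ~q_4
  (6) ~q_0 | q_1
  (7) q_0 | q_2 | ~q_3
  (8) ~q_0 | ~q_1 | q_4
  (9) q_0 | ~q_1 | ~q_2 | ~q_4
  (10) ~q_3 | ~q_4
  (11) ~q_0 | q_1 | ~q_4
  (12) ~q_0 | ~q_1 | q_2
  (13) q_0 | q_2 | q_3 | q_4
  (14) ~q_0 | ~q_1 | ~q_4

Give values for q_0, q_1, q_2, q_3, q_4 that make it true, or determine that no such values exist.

q_0=F, q_1=F, q_2=T, q_3=T, q_4=F

Unit clause (~q_1) forces q_1 = False.
In (~q_0 | q_1) only ~q_0 is left, so q_0 = False.
Try q_2 = False:
  (q_1 | q_2 | ~q_4) forces q_4 = False.
  (q_0 | q_2 | ~q_3) forces q_3 = False.
  clause (q_0 | q_2 | q_3 | q_4) is falsified — backtrack.
So q_2 = True.
Set q_3 = True.
  then (~q_3 | ~q_4) forces q_4 = False.
All clauses satisfied.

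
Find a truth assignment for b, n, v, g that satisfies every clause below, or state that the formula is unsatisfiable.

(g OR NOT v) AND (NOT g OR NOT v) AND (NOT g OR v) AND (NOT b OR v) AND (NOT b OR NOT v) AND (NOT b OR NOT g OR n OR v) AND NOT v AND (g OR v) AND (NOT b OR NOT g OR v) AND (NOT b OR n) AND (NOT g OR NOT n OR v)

Unsatisfiable — no assignment works.

Case v = True:
  Clause (NOT v) is falsified — contradiction.
Case v = False:
  (NOT g OR v) forces g = False.
  Clause (g OR v) is falsified — contradiction.
Both cases fail, so the formula is unsatisfiable.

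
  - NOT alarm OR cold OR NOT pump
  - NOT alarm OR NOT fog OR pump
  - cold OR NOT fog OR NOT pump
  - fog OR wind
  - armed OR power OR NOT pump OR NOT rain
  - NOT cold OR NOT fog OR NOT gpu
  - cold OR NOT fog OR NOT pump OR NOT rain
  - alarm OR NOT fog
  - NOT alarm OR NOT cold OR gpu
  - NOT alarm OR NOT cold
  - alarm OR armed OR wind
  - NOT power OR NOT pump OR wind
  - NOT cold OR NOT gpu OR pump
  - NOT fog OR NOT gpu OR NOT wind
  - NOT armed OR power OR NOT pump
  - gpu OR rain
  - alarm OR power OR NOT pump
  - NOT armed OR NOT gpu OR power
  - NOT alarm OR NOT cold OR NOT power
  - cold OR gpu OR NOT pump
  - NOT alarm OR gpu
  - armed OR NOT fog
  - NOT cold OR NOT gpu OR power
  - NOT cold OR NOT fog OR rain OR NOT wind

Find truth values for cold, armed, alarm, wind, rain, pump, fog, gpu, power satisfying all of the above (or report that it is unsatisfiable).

Set cold = False.
Set armed = False.
  then (armed OR NOT fog) forces fog = False.
  then (fog OR wind) forces wind = True.
Set alarm = True.
  then (NOT alarm OR cold OR NOT pump) forces pump = False.
  then (NOT alarm OR gpu) forces gpu = True.
Set rain = True.
Set power = False.
All clauses satisfied.

cold = False; armed = False; alarm = True; wind = True; rain = True; pump = False; fog = False; gpu = True; power = False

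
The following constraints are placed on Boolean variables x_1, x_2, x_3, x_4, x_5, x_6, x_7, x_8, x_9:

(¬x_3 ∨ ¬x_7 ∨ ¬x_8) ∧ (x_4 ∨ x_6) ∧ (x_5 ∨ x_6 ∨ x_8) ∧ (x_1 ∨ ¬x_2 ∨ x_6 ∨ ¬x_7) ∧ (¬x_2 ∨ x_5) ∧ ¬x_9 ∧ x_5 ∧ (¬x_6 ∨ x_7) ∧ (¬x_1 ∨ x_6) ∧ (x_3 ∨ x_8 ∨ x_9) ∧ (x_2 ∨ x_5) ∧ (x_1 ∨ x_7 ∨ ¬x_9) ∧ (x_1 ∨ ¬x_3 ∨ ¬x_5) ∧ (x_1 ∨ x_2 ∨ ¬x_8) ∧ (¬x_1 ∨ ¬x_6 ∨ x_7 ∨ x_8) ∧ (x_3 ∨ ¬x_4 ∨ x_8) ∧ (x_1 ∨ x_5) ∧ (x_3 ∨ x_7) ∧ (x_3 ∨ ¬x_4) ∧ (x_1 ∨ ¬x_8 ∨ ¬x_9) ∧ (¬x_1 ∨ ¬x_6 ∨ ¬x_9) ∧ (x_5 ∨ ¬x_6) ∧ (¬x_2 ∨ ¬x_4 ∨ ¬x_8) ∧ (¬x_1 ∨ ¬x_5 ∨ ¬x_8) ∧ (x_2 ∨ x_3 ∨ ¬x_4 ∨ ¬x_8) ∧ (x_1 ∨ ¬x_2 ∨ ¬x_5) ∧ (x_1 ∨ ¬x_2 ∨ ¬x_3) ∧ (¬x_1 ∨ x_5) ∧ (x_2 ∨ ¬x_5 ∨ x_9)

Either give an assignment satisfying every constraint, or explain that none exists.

x_1: True, x_2: True, x_3: True, x_4: False, x_5: True, x_6: True, x_7: True, x_8: False, x_9: False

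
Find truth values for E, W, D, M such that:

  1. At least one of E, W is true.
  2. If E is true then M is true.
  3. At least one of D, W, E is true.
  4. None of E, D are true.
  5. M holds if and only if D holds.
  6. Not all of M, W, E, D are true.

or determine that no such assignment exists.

E: False, W: True, D: False, M: False

  (1) {E, W}: 1 true — at least one ✓
  (2) E=F ⇒ M: vacuous ✓
  (3) {D, W, E}: 1 true — at least one ✓
  (4) {E, D}: 0 true — none ✓
  (5) M=F, D=F — same ✓
  (6) {M, W, E, D}: 1/4 true — not all ✓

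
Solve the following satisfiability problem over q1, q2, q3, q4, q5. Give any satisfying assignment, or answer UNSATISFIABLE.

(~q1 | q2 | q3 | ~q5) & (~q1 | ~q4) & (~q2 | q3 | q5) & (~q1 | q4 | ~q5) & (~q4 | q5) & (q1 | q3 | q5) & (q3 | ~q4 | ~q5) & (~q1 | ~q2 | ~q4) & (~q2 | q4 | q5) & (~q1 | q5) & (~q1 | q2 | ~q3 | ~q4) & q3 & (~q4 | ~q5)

Unit clause (q3) forces q3 = True.
Set q1 = False.
Set q2 = False.
Set q4 = False.
Set q5 = False.
All clauses satisfied.

q1=F, q2=F, q3=T, q4=F, q5=F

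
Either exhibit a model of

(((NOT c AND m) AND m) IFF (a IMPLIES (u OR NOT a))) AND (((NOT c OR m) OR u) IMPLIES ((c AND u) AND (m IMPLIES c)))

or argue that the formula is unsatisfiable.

u = False; a = True; m = False; c = True

  ((NOT c AND m) AND m) IFF (a IMPLIES (u OR NOT a)) = True
    (NOT c AND m) AND m = False
      NOT c AND m = False
        NOT c = False
    a IMPLIES (u OR NOT a) = False
      u OR NOT a = False
        NOT a = False
  ((NOT c OR m) OR u) IMPLIES ((c AND u) AND (m IMPLIES c)) = True
    (NOT c OR m) OR u = False
      NOT c OR m = False
        NOT c = False
    (c AND u) AND (m IMPLIES c) = False
      c AND u = False
      m IMPLIES c = True
Both conjuncts True, so the formula holds.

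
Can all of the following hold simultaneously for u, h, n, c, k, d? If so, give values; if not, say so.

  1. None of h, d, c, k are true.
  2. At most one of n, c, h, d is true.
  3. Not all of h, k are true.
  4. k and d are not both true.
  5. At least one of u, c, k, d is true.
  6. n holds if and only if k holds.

u: True; h: False; n: False; c: False; k: False; d: False

  (1) {h, d, c, k}: 0 true — none ✓
  (2) {n, c, h, d}: 0 true — at most one ✓
  (3) {h, k}: 0/2 true — not all ✓
  (4) k=F, d=F — not both ✓
  (5) {u, c, k, d}: 1 true — at least one ✓
  (6) n=F, k=F — same ✓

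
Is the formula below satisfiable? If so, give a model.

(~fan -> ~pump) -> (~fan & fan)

fan = False; pump = True

  (~fan -> ~pump) -> (~fan & fan) = True
    ~fan -> ~pump = False
      ~fan = True
      ~pump = False
    ~fan & fan = False
      ~fan = True
The formula evaluates to True.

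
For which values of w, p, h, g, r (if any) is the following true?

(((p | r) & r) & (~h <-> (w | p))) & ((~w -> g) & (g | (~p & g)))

w: False; p: True; h: False; g: True; r: True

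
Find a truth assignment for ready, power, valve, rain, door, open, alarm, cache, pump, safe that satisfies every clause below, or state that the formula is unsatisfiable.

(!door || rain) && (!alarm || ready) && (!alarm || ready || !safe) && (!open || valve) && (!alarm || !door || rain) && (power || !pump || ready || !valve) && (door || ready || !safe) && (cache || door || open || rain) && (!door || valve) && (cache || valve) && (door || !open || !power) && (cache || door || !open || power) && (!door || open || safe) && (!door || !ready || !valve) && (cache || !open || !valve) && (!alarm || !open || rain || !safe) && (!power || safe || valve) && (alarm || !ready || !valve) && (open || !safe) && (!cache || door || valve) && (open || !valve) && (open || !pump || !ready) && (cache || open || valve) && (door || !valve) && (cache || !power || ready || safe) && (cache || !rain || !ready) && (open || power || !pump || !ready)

ready = False; power = True; valve = True; rain = True; door = True; open = True; alarm = False; cache = True; pump = False; safe = False

Set ready = False.
  then (!alarm || ready) forces alarm = False.
Set power = True.
Try valve = False:
  (!open || valve) forces open = False.
  (!door || valve) forces door = False.
  (door || ready || !safe) forces safe = False.
  clause (!power || safe || valve) is falsified — backtrack.
So valve = True.
  then (open || !valve) forces open = True.
  then (door || !valve) forces door = True.
  then (!door || rain) forces rain = True.
  then (cache || !open || !valve) forces cache = True.
Set pump = False.
Set safe = False.
All clauses satisfied.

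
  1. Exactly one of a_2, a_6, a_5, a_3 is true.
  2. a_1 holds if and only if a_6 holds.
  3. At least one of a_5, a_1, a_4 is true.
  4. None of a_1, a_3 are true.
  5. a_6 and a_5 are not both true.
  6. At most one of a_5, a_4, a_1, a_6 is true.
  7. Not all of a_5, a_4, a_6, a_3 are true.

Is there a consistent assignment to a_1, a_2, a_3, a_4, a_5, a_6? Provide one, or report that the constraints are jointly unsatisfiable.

a_1 = False, a_2 = False, a_3 = False, a_4 = False, a_5 = True, a_6 = False

  (1) {a_2, a_6, a_5, a_3}: 1 true — exactly one ✓
  (2) a_1=F, a_6=F — same ✓
  (3) {a_5, a_1, a_4}: 1 true — at least one ✓
  (4) {a_1, a_3}: 0 true — none ✓
  (5) a_6=F, a_5=T — not both ✓
  (6) {a_5, a_4, a_1, a_6}: 1 true — at most one ✓
  (7) {a_5, a_4, a_6, a_3}: 1/4 true — not all ✓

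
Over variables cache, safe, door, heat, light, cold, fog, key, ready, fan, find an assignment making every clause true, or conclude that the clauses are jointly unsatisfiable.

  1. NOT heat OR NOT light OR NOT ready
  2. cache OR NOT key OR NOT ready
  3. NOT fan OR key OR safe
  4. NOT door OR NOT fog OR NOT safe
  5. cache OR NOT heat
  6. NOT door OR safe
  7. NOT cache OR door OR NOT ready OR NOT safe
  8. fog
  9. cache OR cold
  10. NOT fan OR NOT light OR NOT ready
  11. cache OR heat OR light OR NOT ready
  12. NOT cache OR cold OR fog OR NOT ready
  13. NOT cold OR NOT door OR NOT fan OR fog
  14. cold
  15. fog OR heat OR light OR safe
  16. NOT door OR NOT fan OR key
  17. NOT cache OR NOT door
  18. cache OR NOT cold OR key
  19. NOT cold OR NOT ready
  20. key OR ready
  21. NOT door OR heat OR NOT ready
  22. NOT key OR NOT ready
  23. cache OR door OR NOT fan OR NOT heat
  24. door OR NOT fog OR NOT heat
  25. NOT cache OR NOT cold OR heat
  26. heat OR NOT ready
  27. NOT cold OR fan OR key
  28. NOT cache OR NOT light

Unit clause (fog) forces fog = True.
Unit clause (cold) forces cold = True.
In (NOT cold OR NOT ready) only NOT ready is left, so ready = False.
In (key OR ready) only key is left, so key = True.
Try cache = True:
  (NOT cache OR NOT door) forces door = False.
  (door OR NOT fog OR NOT heat) forces heat = False.
  clause (NOT cache OR NOT cold OR heat) is falsified — backtrack.
So cache = False.
  then (cache OR NOT heat) forces heat = False.
Set safe = False.
  then (NOT door OR safe) forces door = False.
Set light = False.
Set fan = True.
All clauses satisfied.

cache=F, safe=F, door=F, heat=F, light=F, cold=T, fog=T, key=T, ready=F, fan=T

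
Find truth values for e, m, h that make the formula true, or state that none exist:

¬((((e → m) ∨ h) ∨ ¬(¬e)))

UNSATISFIABLE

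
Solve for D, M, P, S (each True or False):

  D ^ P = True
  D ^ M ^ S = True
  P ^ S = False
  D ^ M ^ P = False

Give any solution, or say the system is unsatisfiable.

UNSATISFIABLE

Adding constraints 2, 3, 4 mod 2: every variable appears an even number of times on the left, so the left side is 0.
But the right sides sum to 1 (mod 2). 0 ≠ 1 — the system is inconsistent.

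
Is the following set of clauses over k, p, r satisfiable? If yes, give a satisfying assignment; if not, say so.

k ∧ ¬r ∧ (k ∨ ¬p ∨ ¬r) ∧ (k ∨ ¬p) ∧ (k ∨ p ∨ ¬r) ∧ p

k: True, p: True, r: False

Unit clause (k) forces k = True.
Unit clause (¬r) forces r = False.
Unit clause (p) forces p = True.
Check each clause:
  (k): k holds.
  (¬r): ¬r holds.
  (k ∨ ¬p ∨ ¬r): k holds.
  (k ∨ ¬p): k holds.
  (k ∨ p ∨ ¬r): k holds.
  (p): p holds.
All clauses satisfied.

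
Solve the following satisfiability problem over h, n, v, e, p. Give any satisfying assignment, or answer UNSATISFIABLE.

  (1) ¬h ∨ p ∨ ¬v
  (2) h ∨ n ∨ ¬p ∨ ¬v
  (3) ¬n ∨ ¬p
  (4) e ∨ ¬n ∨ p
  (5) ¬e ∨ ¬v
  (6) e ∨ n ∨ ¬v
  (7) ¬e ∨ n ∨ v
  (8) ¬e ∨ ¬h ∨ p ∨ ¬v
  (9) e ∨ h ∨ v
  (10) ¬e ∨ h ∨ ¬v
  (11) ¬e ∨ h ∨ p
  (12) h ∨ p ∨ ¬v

h: True, n: False, v: False, e: False, p: False

Set h = True.
Set n = False.
Try v = True:
  (¬h ∨ p ∨ ¬v) forces p = True.
  (¬e ∨ ¬v) forces e = False.
  clause (e ∨ n ∨ ¬v) is falsified — backtrack.
So v = False.
  then (¬e ∨ n ∨ v) forces e = False.
Set p = False.
All clauses satisfied.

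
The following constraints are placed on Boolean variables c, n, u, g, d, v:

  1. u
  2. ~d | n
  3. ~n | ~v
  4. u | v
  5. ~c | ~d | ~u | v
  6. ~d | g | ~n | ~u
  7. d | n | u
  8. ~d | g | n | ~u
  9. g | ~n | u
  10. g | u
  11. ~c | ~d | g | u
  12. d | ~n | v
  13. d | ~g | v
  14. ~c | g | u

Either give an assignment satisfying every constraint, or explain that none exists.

Unit clause (u) forces u = True.
Set c = True.
Try n = True:
  (~n | ~v) forces v = False.
  (~c | ~d | ~u | v) forces d = False.
  clause (d | ~n | v) is falsified — backtrack.
So n = False.
  then (~d | n) forces d = False.
Set g = False.
Set v = False.
All clauses satisfied.

c = True, n = False, u = True, g = False, d = False, v = False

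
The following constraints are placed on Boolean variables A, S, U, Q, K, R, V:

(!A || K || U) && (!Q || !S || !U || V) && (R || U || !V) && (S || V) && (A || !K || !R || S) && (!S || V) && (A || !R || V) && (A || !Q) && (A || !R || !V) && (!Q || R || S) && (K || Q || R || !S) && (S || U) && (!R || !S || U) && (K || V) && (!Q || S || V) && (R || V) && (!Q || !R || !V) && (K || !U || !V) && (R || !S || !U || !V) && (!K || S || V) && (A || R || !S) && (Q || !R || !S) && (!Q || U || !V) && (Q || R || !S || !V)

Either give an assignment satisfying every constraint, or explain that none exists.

A = True, S = False, U = True, Q = False, K = True, R = False, V = True

Set A = True.
Set S = False.
  then (S || V) forces V = True.
  then (S || U) forces U = True.
  then (K || !U || !V) forces K = True.
Try Q = True:
  (!Q || R || S) forces R = True.
  clause (!Q || !R || !V) is falsified — backtrack.
So Q = False.
Set R = False.
All clauses satisfied.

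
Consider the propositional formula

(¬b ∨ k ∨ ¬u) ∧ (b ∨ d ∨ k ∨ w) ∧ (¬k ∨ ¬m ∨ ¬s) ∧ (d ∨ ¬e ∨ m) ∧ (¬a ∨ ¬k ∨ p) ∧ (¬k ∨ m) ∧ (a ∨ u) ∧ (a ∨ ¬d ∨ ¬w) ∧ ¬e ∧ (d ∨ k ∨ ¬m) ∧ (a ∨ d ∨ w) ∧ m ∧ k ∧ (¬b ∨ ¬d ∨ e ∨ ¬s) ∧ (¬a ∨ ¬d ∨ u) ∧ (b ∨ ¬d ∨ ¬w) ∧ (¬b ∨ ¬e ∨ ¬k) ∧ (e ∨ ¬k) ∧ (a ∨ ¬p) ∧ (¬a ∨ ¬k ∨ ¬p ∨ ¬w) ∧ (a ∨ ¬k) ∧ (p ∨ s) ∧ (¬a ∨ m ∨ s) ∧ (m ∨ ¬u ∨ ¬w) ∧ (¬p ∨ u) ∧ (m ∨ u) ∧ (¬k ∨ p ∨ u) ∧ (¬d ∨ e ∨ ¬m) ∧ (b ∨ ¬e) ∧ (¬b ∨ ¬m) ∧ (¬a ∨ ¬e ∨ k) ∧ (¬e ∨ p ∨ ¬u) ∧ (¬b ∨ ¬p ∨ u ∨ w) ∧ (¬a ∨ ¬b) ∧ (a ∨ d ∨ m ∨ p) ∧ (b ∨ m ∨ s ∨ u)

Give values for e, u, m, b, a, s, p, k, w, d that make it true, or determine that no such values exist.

No satisfying assignment exists.

Case e = True:
  Clause (¬e) is falsified — contradiction.
Case e = False:
  (m) forces m = True.
  (k) forces k = True.
  Clause (e ∨ ¬k) is falsified — contradiction.
Both cases fail, so the formula is unsatisfiable.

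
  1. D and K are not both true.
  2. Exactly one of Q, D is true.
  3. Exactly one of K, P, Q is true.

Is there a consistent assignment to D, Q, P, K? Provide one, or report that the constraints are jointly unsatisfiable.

D: False, Q: True, P: False, K: False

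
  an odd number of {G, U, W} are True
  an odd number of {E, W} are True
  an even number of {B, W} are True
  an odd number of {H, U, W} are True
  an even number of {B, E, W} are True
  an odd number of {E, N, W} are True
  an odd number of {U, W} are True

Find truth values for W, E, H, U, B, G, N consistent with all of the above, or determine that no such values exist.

W = True, E = False, H = False, U = False, B = True, G = False, N = False

{G, U, W}: 1 true → odd ✓
{E, W}: 1 true → odd ✓
{B, W}: 2 true → even ✓
{H, U, W}: 1 true → odd ✓
{B, E, W}: 2 true → even ✓
{E, N, W}: 1 true → odd ✓
{U, W}: 1 true → odd ✓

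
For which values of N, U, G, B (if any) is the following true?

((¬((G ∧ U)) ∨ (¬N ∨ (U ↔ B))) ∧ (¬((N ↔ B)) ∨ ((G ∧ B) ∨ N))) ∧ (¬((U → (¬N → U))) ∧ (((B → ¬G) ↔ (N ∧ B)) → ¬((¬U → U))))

UNSATISFIABLE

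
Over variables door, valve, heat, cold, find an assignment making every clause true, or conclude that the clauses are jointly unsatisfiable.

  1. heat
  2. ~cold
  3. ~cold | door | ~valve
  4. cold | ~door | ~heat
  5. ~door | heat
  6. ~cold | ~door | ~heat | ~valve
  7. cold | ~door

door=F, valve=T, heat=T, cold=F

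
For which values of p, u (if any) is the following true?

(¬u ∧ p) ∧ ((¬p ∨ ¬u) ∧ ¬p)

No satisfying assignment exists.

Case p = True: the conjunct ¬p is False.
Case p = False: the conjunct p is False.
Both cases fail — unsatisfiable.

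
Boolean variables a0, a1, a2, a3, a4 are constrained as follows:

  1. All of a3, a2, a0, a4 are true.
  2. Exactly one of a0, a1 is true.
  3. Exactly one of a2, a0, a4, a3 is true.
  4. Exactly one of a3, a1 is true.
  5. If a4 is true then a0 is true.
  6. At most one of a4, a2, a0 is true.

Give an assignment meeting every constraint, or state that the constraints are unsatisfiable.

The formula is unsatisfiable.

Case a0 = True:
  (1) forces a3 = True.
  Constraint (3) is violated (a0=T, a3=T) — contradiction.
Case a0 = False:
  Constraint (1) is violated (a0=F) — contradiction.
Both cases fail — unsatisfiable.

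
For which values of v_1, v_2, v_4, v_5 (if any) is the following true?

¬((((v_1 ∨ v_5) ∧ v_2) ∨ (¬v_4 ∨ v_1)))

v_1: False; v_2: True; v_4: True; v_5: False

  ¬((((v_1 ∨ v_5) ∧ v_2) ∨ (¬v_4 ∨ v_1))) = True
    ((v_1 ∨ v_5) ∧ v_2) ∨ (¬v_4 ∨ v_1) = False
      (v_1 ∨ v_5) ∧ v_2 = False
        v_1 ∨ v_5 = False
      ¬v_4 ∨ v_1 = False
        ¬v_4 = False
The formula evaluates to True.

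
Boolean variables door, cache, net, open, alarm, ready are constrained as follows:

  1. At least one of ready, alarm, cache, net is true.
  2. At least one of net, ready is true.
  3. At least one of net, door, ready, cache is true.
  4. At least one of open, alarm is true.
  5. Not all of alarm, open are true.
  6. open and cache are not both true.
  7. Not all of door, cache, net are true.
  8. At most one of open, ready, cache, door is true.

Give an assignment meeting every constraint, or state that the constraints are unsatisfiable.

door = False; cache = False; net = False; open = False; alarm = True; ready = True

  (1) {ready, alarm, cache, net}: 2 true — at least one ✓
  (2) {net, ready}: 1 true — at least one ✓
  (3) {net, door, ready, cache}: 1 true — at least one ✓
  (4) {open, alarm}: 1 true — at least one ✓
  (5) {alarm, open}: 1/2 true — not all ✓
  (6) open=F, cache=F — not both ✓
  (7) {door, cache, net}: 0/3 true — not all ✓
  (8) {open, ready, cache, door}: 1 true — at most one ✓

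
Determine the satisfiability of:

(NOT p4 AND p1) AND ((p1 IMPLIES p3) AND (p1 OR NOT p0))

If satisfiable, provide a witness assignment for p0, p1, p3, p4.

p0 = False, p1 = True, p3 = True, p4 = False

  NOT p4 AND p1 = True
    NOT p4 = True
  (p1 IMPLIES p3) AND (p1 OR NOT p0) = True
    p1 IMPLIES p3 = True
    p1 OR NOT p0 = True
      NOT p0 = True
Both conjuncts True, so the formula holds.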